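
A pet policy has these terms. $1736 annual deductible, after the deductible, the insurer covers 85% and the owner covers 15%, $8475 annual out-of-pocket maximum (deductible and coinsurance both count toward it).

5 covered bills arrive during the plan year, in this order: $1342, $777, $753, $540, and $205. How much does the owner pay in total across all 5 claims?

Bill 1, $1342: all of it applies to the deductible. Cost to owner: $1342. OOP to date $1342.
Bill 2, $777: $394 to deductible, leaving $383; owner's 15% is $57.45. Owner pays $451.45; OOP now $1793.45.
Bill 3, $753: deductible met; 15% of $753 = $112.95. Owner pays $112.95; OOP now $1906.40.
Bill 4, $540: deductible already satisfied, so owner's share is 15% × $540 = $81. Cost to owner: $81. OOP to date $1987.40.
Bill 5, $205: 15% coinsurance on $205 = $30.75. Cost to owner: $30.75. OOP to date $2018.15.
Total paid by the owner: $1342 + $451.45 + $112.95 + $81 + $30.75 = $2018.15.

$2018.15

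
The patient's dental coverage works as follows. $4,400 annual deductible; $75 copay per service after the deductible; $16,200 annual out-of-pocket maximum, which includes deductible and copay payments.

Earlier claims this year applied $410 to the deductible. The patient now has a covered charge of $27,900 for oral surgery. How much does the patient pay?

$4,065

$410 of the $4,400 deductible is already met, leaving $3,990.
After the $3,990 deductible portion, $27,900 − $3,990 = $23,910 is subject to the copay.
Copay on this service: $75.
So the patient owes $3,990 + $75 = $4,065 before any cap.
Total out-of-pocket so far would be $410 + $4,065 = $4,475, below the $16,200 cap — no reduction.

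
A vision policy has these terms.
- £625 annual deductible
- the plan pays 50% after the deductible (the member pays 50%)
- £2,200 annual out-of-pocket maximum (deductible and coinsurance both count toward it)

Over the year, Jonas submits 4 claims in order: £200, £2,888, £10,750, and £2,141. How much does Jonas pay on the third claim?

#1 (£200): entire amount goes to the deductible. Member pays £200; OOP now £200.
#2 (£2,888): £425 to deductible, leaving £2,463; 50% of £2,463 = £1,231.50. Member owes £1,656.50 (running OOP £1,856.50).
#3 (£10,750): deductible met; 50% of £10,750 = £5,375. OOP would hit £7,231.50 > £2,200, so the cap limits the member to £2,200 − £1,856.50 = £343.50.

£343.50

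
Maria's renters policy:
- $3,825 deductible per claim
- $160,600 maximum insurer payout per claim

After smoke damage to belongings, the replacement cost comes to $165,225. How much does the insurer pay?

$160,600

Subtract the deductible: $165,225 − $3,825 = $161,400.
$161,400 exceeds the $160,600 limit, so the insurer pays the limit: $160,600.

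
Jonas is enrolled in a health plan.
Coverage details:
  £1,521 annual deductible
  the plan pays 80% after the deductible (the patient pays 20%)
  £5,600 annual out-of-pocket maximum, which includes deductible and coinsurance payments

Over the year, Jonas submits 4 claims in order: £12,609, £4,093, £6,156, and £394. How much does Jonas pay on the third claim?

£1,042.80

Bill 1, £12,609: £1,521 finishes the deductible; £11,088 goes to coinsurance; 20% of £11,088 = £2,217.60. Cost to patient: £3,738.60. OOP to date £3,738.60.
Bill 2, £4,093: 20% coinsurance on £4,093 = £818.60. Patient owes £818.60 (running OOP £4,557.20).
Bill 3, £6,156: 20% coinsurance on £6,156 = £1,231.20. Adding that to £4,557.20 gives £5,788.40, past the £5,600 cap; patient pays only £5,600 − £4,557.20 = £1,042.80.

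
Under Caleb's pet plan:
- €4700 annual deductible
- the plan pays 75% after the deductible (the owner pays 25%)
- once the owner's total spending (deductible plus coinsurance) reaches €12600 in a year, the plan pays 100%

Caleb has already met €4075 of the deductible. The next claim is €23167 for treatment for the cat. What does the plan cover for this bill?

Deductible still to meet: €4700 − €4075 = €625.
After the €625 deductible portion, €23167 − €625 = €22542 is subject to coinsurance.
Owner's 25% share of €22542 is €5635.50.
Owner responsibility before any cap: €625 + €5635.50 = €6260.50.
Total out-of-pocket so far would be €4075 + €6260.50 = €10335.50, below the €12600 cap — no reduction.
The insurer covers the remainder: €23167 − €6260.50 = €16906.50.

€16906.50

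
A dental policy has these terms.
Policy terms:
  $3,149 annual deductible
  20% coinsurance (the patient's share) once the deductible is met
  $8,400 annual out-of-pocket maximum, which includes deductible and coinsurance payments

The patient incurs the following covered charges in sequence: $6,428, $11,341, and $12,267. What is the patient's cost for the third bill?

$2,327

Claim 1 — $6,428: $3,149 finishes the deductible; $3,279 goes to coinsurance; patient's 20% is $655.80. Patient pays $3,804.80; OOP now $3,804.80.
Claim 2 — $11,341: 20% coinsurance on $11,341 = $2,268.20. Patient owes $2,268.20 (running OOP $6,073).
Claim 3 — $12,267: 20% coinsurance on $12,267 = $2,453.40. Adding that to $6,073 gives $8,526.40, past the $8,400 cap; patient pays only $8,400 − $6,073 = $2,327.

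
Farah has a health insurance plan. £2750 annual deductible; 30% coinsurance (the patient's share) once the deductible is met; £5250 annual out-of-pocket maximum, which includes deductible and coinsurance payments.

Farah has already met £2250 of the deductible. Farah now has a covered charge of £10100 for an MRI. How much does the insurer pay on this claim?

£2250 of the £2750 deductible is already met, leaving £500.
That leaves £10100 − £500 = £9600 for coinsurance.
30% of £9600 = £2880 falls to the patient.
So the patient owes £500 + £2880 = £3380 before any cap.
That would bring total out-of-pocket to £5630, past the £5250 cap. The patient is capped at £5250 − £2250 = £3000 on this claim.
Insurer pays the balance: £10100 − £3000 = £7100.

£7100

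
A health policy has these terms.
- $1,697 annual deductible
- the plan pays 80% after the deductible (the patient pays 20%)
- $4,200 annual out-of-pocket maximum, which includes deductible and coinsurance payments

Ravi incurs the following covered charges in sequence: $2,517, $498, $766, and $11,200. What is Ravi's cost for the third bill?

$153.20

#1 ($2,517): $1,697 to deductible, leaving $820; coinsurance $820 × 20% = $164. Patient pays $1,861; OOP now $1,861.
#2 ($498): deductible met; 20% of $498 = $99.60. Patient owes $99.60 (running OOP $1,960.60).
#3 ($766): 20% coinsurance on $766 = $153.20. Cost to patient: $153.20. OOP to date $2,113.80.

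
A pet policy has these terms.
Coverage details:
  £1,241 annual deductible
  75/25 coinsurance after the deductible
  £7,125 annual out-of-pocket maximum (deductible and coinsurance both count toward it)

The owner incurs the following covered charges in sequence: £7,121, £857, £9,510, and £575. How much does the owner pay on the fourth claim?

Claim 1 (£7,121): £1,241 finishes the deductible; £5,880 goes to coinsurance; 25% of £5,880 = £1,470. Owner pays £2,711; OOP now £2,711.
Claim 2 (£857): deductible already satisfied, so owner's share is 25% × £857 = £214.25. Owner owes £214.25 (running OOP £2,925.25).
Claim 3 (£9,510): deductible met; 25% of £9,510 = £2,377.50. Cost to owner: £2,377.50. OOP to date £5,302.75.
Claim 4 (£575): deductible met; 25% of £575 = £143.75. Owner pays £143.75; OOP now £5,446.50.

£143.75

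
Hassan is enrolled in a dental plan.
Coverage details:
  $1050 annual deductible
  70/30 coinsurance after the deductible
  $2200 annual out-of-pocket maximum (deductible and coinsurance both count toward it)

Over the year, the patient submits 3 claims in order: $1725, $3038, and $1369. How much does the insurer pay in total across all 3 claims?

$3932

Claim 1 ($1725): deductible takes $1050, $675 remains; 30% of $675 = $202.50. Cost to patient: $1252.50. OOP to date $1252.50. Plan pays $1725 − $1252.50 = $472.50.
Claim 2 ($3038): deductible met; 30% of $3038 = $911.40. Cost to patient: $911.40. OOP to date $2163.90. Insurer: $3038 − $911.40 = $2126.60.
Claim 3 ($1369): deductible already satisfied, so patient's share is 30% × $1369 = $410.70. Adding that to $2163.90 gives $2574.60, past the $2200 cap; patient pays only $2200 − $2163.90 = $36.10. Plan pays $1369 − $36.10 = $1332.90.
Insurer total: $472.50 + $2126.60 + $1332.90 = $3932.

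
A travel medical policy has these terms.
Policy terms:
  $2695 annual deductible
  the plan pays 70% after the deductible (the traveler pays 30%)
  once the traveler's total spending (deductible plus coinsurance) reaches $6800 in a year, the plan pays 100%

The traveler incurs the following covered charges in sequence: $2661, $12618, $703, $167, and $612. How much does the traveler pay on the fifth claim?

Bill 1, $2661: fully absorbed by the deductible. Cost to traveler: $2661. OOP to date $2661.
Bill 2, $12618: deductible takes $34, $12584 remains; coinsurance $12584 × 30% = $3775.20. Cost to traveler: $3809.20. OOP to date $6470.20.
Bill 3, $703: deductible met; 30% of $703 = $210.90. Traveler pays $210.90; OOP now $6681.10.
Bill 4, $167: deductible already satisfied, so traveler's share is 30% × $167 = $50.10. Traveler owes $50.10 (running OOP $6731.20).
Bill 5, $612: deductible already satisfied, so traveler's share is 30% × $612 = $183.60. OOP would hit $6914.80 > $6800, so the cap limits the traveler to $6800 − $6731.20 = $68.80.

$68.80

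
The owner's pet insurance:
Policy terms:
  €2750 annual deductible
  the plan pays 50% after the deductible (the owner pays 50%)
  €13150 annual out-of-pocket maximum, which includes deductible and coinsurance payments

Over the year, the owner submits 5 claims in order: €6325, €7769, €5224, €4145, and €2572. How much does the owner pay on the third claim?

#1 (€6325): deductible takes €2750, €3575 remains; 50% of €3575 = €1787.50. Cost to owner: €4537.50. OOP to date €4537.50.
#2 (€7769): deductible met; 50% of €7769 = €3884.50. Cost to owner: €3884.50. OOP to date €8422.
#3 (€5224): deductible already satisfied, so owner's share is 50% × €5224 = €2612. Owner pays €2612; OOP now €11034.

€2612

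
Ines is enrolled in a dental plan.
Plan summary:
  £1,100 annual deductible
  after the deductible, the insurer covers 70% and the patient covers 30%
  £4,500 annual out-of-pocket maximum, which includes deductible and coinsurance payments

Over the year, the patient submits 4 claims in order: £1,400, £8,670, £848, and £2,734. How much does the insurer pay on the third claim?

Claim 1 (£1,400): £1,100 to deductible, leaving £300; 30% of £300 = £90. Patient owes £1,190 (running OOP £1,190). Insurer: £1,400 − £1,190 = £210.
Claim 2 (£8,670): deductible met; 30% of £8,670 = £2,601. Patient pays £2,601; OOP now £3,791. Plan pays £8,670 − £2,601 = £6,069.
Claim 3 (£848): deductible already satisfied, so patient's share is 30% × £848 = £254.40. Patient pays £254.40; OOP now £4,045.40. Insurer: £848 − £254.40 = £593.60.

£593.60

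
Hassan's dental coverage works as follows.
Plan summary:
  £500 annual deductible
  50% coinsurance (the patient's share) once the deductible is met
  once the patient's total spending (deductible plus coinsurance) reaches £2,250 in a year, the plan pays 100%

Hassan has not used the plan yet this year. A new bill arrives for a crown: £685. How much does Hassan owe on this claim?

Nothing has been paid toward the £500 deductible, so the first £500 of this charge is applied there.
The remaining £185 (= £685 − £500) moves to coinsurance.
50% of £185 = £92.50 falls to the patient.
Patient responsibility before any cap: £500 + £92.50 = £592.50.
Cumulative spending £0 + £592.50 = £592.50 stays under the £2,250 maximum.

£592.50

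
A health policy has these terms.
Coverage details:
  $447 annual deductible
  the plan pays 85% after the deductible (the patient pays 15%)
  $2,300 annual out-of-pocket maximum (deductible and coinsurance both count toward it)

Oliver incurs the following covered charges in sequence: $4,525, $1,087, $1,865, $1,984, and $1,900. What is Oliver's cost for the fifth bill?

#1 ($4,525): $447 to deductible, leaving $4,078; 15% of $4,078 = $611.70. Patient pays $1,058.70; OOP now $1,058.70.
#2 ($1,087): 15% coinsurance on $1,087 = $163.05. Patient pays $163.05; OOP now $1,221.75.
#3 ($1,865): deductible already satisfied, so patient's share is 15% × $1,865 = $279.75. Patient owes $279.75 (running OOP $1,501.50).
#4 ($1,984): deductible already satisfied, so patient's share is 15% × $1,984 = $297.60. Cost to patient: $297.60. OOP to date $1,799.10.
#5 ($1,900): deductible met; 15% of $1,900 = $285. Patient pays $285; OOP now $2,084.10.

$285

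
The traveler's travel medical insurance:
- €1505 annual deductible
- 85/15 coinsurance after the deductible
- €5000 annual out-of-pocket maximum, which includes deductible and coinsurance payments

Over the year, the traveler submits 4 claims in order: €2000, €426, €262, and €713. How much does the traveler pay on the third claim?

Claim 1 — €2000: deductible takes €1505, €495 remains; traveler's 15% is €74.25. Cost to traveler: €1579.25. OOP to date €1579.25.
Claim 2 — €426: deductible already satisfied, so traveler's share is 15% × €426 = €63.90. Traveler pays €63.90; OOP now €1643.15.
Claim 3 — €262: 15% coinsurance on €262 = €39.30. Traveler owes €39.30 (running OOP €1682.45).

€39.30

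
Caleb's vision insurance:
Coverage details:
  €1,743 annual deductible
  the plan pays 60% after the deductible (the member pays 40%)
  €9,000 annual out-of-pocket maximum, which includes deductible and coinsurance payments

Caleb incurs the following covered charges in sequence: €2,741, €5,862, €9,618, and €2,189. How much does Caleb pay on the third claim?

Claim 1 — €2,741: €1,743 finishes the deductible; €998 goes to coinsurance; 40% of €998 = €399.20. Member pays €2,142.20; OOP now €2,142.20.
Claim 2 — €5,862: 40% coinsurance on €5,862 = €2,344.80. Cost to member: €2,344.80. OOP to date €4,487.
Claim 3 — €9,618: deductible met; 40% of €9,618 = €3,847.20. Member owes €3,847.20 (running OOP €8,334.20).

€3,847.20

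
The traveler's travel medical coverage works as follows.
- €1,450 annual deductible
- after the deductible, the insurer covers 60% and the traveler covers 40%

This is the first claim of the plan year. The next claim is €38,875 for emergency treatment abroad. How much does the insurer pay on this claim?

€22,455

Nothing has been paid toward the €1,450 deductible, so the first €1,450 of this charge is applied there.
After the €1,450 deductible portion, €38,875 − €1,450 = €37,425 is subject to coinsurance.
40% of €37,425 = €14,970 falls to the traveler.
So the traveler owes €1,450 + €14,970 = €16,420.
The plan picks up €38,875 − €16,420 = €22,455.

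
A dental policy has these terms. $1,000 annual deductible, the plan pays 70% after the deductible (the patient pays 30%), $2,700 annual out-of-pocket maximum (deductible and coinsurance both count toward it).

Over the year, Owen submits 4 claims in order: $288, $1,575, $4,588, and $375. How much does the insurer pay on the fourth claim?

$310.30

Bill 1, $288: all of it applies to the deductible. Patient owes $288 (running OOP $288). Plan pays $288 − $288 = $0.
Bill 2, $1,575: $712 finishes the deductible; $863 goes to coinsurance; 30% of $863 = $258.90. Patient pays $970.90; OOP now $1,258.90. Insurer: $1,575 − $970.90 = $604.10.
Bill 3, $4,588: deductible met; 30% of $4,588 = $1,376.40. Patient owes $1,376.40 (running OOP $2,635.30). Plan pays $4,588 − $1,376.40 = $3,211.60.
Bill 4, $375: 30% coinsurance on $375 = $112.50. OOP would hit $2,747.80 > $2,700, so the cap limits the patient to $2,700 − $2,635.30 = $64.70. Insurer: $375 − $64.70 = $310.30.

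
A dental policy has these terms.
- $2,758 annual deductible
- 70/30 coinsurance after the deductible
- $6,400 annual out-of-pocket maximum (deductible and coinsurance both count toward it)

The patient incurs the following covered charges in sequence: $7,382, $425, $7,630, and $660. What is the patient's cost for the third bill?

$2,127.30

#1 ($7,382): $2,758 to deductible, leaving $4,624; patient's 30% is $1,387.20. Cost to patient: $4,145.20. OOP to date $4,145.20.
#2 ($425): deductible met; 30% of $425 = $127.50. Patient owes $127.50 (running OOP $4,272.70).
#3 ($7,630): deductible already satisfied, so patient's share is 30% × $7,630 = $2,289. That would push OOP to $6,561.70, over the $6,400 cap, so patient pays $6,400 − $4,272.70 = $2,127.30.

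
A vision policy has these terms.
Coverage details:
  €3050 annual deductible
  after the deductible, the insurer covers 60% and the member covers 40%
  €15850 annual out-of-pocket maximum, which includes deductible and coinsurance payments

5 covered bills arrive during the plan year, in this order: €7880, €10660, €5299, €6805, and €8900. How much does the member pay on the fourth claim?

€2722

Claim 1 — €7880: deductible takes €3050, €4830 remains; member's 40% is €1932. Member pays €4982; OOP now €4982.
Claim 2 — €10660: 40% coinsurance on €10660 = €4264. Member owes €4264 (running OOP €9246).
Claim 3 — €5299: deductible already satisfied, so member's share is 40% × €5299 = €2119.60. Member pays €2119.60; OOP now €11365.60.
Claim 4 — €6805: 40% coinsurance on €6805 = €2722. Member pays €2722; OOP now €14087.60.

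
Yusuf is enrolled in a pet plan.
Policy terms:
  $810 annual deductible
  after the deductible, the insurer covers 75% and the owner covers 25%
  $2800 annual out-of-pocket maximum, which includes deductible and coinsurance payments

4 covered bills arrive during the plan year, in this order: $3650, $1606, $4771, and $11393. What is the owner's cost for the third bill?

$878.50

#1 ($3650): $810 finishes the deductible; $2840 goes to coinsurance; coinsurance $2840 × 25% = $710. Owner pays $1520; OOP now $1520.
#2 ($1606): deductible already satisfied, so owner's share is 25% × $1606 = $401.50. Cost to owner: $401.50. OOP to date $1921.50.
#3 ($4771): deductible already satisfied, so owner's share is 25% × $4771 = $1192.75. That would push OOP to $3114.25, over the $2800 cap, so owner pays $2800 − $1921.50 = $878.50.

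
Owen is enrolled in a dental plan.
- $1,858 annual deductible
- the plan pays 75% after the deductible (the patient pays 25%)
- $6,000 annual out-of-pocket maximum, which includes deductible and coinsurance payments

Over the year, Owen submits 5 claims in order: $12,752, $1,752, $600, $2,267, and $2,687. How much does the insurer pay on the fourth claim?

Claim 1 — $12,752: $1,858 finishes the deductible; $10,894 goes to coinsurance; patient's 25% is $2,723.50. Patient owes $4,581.50 (running OOP $4,581.50). Plan pays $12,752 − $4,581.50 = $8,170.50.
Claim 2 — $1,752: 25% coinsurance on $1,752 = $438. Patient pays $438; OOP now $5,019.50. Plan pays $1,752 − $438 = $1,314.
Claim 3 — $600: 25% coinsurance on $600 = $150. Patient owes $150 (running OOP $5,169.50). Insurer: $600 − $150 = $450.
Claim 4 — $2,267: deductible met; 25% of $2,267 = $566.75. Patient pays $566.75; OOP now $5,736.25. Insurer: $2,267 − $566.75 = $1,700.25.

$1,700.25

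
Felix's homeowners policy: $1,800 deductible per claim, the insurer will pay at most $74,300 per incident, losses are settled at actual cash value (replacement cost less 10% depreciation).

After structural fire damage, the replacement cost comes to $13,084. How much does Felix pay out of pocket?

Actual cash value after 10% depreciation: $13,084 × 90% = $11,775.60.
Less the $1,800 deductible: $11,775.60 − $1,800 = $9,975.60.
That's under the $74,300 cap, so the insurer reimburses the full $9,975.60.
Out of pocket: $13,084 − $9,975.60 = $3,108.40.

$3,108.40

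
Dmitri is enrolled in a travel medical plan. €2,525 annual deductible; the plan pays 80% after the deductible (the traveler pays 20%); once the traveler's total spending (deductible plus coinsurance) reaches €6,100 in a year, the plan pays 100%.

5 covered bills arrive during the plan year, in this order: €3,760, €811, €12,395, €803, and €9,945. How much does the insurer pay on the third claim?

€9,916

Claim 1 — €3,760: €2,525 finishes the deductible; €1,235 goes to coinsurance; coinsurance €1,235 × 20% = €247. Traveler pays €2,772; OOP now €2,772. Plan pays €3,760 − €2,772 = €988.
Claim 2 — €811: 20% coinsurance on €811 = €162.20. Traveler owes €162.20 (running OOP €2,934.20). Plan pays €811 − €162.20 = €648.80.
Claim 3 — €12,395: deductible met; 20% of €12,395 = €2,479. Traveler owes €2,479 (running OOP €5,413.20). Insurer: €12,395 − €2,479 = €9,916.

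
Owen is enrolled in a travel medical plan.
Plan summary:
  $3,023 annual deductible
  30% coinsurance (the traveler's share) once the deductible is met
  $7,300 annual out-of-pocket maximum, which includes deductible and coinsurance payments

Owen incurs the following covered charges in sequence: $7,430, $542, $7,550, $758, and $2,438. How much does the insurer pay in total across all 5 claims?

Claim 1 ($7,430): $3,023 to deductible, leaving $4,407; 30% of $4,407 = $1,322.10. Cost to traveler: $4,345.10. OOP to date $4,345.10. Plan pays $7,430 − $4,345.10 = $3,084.90.
Claim 2 ($542): deductible met; 30% of $542 = $162.60. Traveler owes $162.60 (running OOP $4,507.70). Insurer: $542 − $162.60 = $379.40.
Claim 3 ($7,550): 30% coinsurance on $7,550 = $2,265. Traveler pays $2,265; OOP now $6,772.70. Insurer: $7,550 − $2,265 = $5,285.
Claim 4 ($758): deductible met; 30% of $758 = $227.40. Cost to traveler: $227.40. OOP to date $7,000.10. Plan pays $758 − $227.40 = $530.60.
Claim 5 ($2,438): 30% coinsurance on $2,438 = $731.40. Adding that to $7,000.10 gives $7,731.50, past the $7,300 cap; traveler pays only $7,300 − $7,000.10 = $299.90. Plan pays $2,438 − $299.90 = $2,138.10.
Insurer total: $3,084.90 + $379.40 + $5,285 + $530.60 + $2,138.10 = $11,418.

$11,418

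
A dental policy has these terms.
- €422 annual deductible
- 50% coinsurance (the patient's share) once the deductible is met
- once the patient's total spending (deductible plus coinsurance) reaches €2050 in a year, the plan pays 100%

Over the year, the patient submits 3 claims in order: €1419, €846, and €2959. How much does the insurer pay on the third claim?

€2252.50

Claim 1 (€1419): €422 to deductible, leaving €997; 50% of €997 = €498.50. Patient pays €920.50; OOP now €920.50. Plan pays €1419 − €920.50 = €498.50.
Claim 2 (€846): 50% coinsurance on €846 = €423. Cost to patient: €423. OOP to date €1343.50. Insurer: €846 − €423 = €423.
Claim 3 (€2959): deductible already satisfied, so patient's share is 50% × €2959 = €1479.50. OOP would hit €2823 > €2050, so the cap limits the patient to €2050 − €1343.50 = €706.50. Insurer: €2959 − €706.50 = €2252.50.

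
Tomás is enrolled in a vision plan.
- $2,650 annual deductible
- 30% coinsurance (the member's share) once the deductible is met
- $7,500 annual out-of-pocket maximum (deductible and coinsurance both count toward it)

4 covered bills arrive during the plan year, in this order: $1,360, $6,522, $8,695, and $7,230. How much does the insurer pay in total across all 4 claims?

Claim 1 — $1,360: entire amount goes to the deductible. Cost to member: $1,360. OOP to date $1,360. Plan pays $1,360 − $1,360 = $0.
Claim 2 — $6,522: $1,290 to deductible, leaving $5,232; 30% of $5,232 = $1,569.60. Cost to member: $2,859.60. OOP to date $4,219.60. Insurer: $6,522 − $2,859.60 = $3,662.40.
Claim 3 — $8,695: deductible met; 30% of $8,695 = $2,608.50. Member pays $2,608.50; OOP now $6,828.10. Plan pays $8,695 − $2,608.50 = $6,086.50.
Claim 4 — $7,230: 30% coinsurance on $7,230 = $2,169. Adding that to $6,828.10 gives $8,997.10, past the $7,500 cap; member pays only $7,500 − $6,828.10 = $671.90. Plan pays $7,230 − $671.90 = $6,558.10.
Insurer total = bills − member's total = $23,807 − $7,500 = $16,307.

$16,307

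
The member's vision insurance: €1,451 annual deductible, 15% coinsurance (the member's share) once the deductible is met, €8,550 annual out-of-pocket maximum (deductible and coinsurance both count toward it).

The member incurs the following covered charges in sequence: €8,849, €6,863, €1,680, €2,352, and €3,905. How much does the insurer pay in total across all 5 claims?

€18,868.30

Claim 1 — €8,849: €1,451 to deductible, leaving €7,398; member's 15% is €1,109.70. Cost to member: €2,560.70. OOP to date €2,560.70. Insurer: €8,849 − €2,560.70 = €6,288.30.
Claim 2 — €6,863: 15% coinsurance on €6,863 = €1,029.45. Member owes €1,029.45 (running OOP €3,590.15). Plan pays €6,863 − €1,029.45 = €5,833.55.
Claim 3 — €1,680: deductible met; 15% of €1,680 = €252. Member owes €252 (running OOP €3,842.15). Insurer: €1,680 − €252 = €1,428.
Claim 4 — €2,352: deductible already satisfied, so member's share is 15% × €2,352 = €352.80. Member pays €352.80; OOP now €4,194.95. Insurer: €2,352 − €352.80 = €1,999.20.
Claim 5 — €3,905: deductible met; 15% of €3,905 = €585.75. Cost to member: €585.75. OOP to date €4,780.70. Insurer: €3,905 − €585.75 = €3,319.25.
Insurer total = bills − member's total = €23,649 − €4,780.70 = €18,868.30.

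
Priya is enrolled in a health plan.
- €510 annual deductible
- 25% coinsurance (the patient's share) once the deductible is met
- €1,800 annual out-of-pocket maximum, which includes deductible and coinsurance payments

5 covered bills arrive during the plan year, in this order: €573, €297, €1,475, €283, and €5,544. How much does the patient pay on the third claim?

Claim 1 (€573): €510 finishes the deductible; €63 goes to coinsurance; coinsurance €63 × 25% = €15.75. Patient owes €525.75 (running OOP €525.75).
Claim 2 (€297): 25% coinsurance on €297 = €74.25. Patient owes €74.25 (running OOP €600).
Claim 3 (€1,475): 25% coinsurance on €1,475 = €368.75. Patient owes €368.75 (running OOP €968.75).

€368.75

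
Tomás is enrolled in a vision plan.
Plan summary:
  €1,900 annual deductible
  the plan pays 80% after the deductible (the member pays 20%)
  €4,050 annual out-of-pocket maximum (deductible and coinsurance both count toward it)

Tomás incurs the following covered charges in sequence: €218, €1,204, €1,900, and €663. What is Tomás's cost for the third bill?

#1 (€218): fully absorbed by the deductible. Cost to member: €218. OOP to date €218.
#2 (€1,204): all of it applies to the deductible. Member owes €1,204 (running OOP €1,422).
#3 (€1,900): €478 to deductible, leaving €1,422; member's 20% is €284.40. Member owes €762.40 (running OOP €2,184.40).

€762.40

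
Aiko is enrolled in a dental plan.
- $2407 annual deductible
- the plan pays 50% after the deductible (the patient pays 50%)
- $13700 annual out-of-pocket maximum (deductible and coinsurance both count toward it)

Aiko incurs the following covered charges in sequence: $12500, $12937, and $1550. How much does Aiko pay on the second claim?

Claim 1 ($12500): deductible takes $2407, $10093 remains; patient's 50% is $5046.50. Patient owes $7453.50 (running OOP $7453.50).
Claim 2 ($12937): 50% coinsurance on $12937 = $6468.50. OOP would hit $13922 > $13700, so the cap limits the patient to $13700 − $7453.50 = $6246.50.

$6246.50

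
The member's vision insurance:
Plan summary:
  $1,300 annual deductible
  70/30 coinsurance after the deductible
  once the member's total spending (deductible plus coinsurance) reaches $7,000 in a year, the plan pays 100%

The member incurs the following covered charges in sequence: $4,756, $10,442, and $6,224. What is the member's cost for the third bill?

$1,530.60

Claim 1 — $4,756: $1,300 to deductible, leaving $3,456; coinsurance $3,456 × 30% = $1,036.80. Member owes $2,336.80 (running OOP $2,336.80).
Claim 2 — $10,442: deductible met; 30% of $10,442 = $3,132.60. Member pays $3,132.60; OOP now $5,469.40.
Claim 3 — $6,224: deductible already satisfied, so member's share is 30% × $6,224 = $1,867.20. Adding that to $5,469.40 gives $7,336.60, past the $7,000 cap; member pays only $7,000 − $5,469.40 = $1,530.60.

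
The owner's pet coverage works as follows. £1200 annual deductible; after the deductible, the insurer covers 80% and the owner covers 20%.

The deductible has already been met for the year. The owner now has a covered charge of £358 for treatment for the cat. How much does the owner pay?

With the deductible met, the entire £358 is subject to coinsurance.
20% of £358 = £71.60 falls to the owner.

£71.60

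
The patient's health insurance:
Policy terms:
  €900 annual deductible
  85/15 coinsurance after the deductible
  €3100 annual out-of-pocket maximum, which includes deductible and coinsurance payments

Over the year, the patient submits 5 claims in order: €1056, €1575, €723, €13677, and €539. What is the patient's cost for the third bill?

€108.45

Claim 1 — €1056: €900 finishes the deductible; €156 goes to coinsurance; patient's 15% is €23.40. Patient owes €923.40 (running OOP €923.40).
Claim 2 — €1575: 15% coinsurance on €1575 = €236.25. Patient owes €236.25 (running OOP €1159.65).
Claim 3 — €723: deductible already satisfied, so patient's share is 15% × €723 = €108.45. Patient owes €108.45 (running OOP €1268.10).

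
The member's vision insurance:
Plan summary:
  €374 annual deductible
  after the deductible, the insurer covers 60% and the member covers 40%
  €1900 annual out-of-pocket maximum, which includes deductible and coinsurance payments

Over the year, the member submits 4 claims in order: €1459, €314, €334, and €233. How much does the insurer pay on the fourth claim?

€139.80

Claim 1 — €1459: €374 to deductible, leaving €1085; member's 40% is €434. Cost to member: €808. OOP to date €808. Insurer: €1459 − €808 = €651.
Claim 2 — €314: deductible already satisfied, so member's share is 40% × €314 = €125.60. Member pays €125.60; OOP now €933.60. Insurer: €314 − €125.60 = €188.40.
Claim 3 — €334: 40% coinsurance on €334 = €133.60. Cost to member: €133.60. OOP to date €1067.20. Plan pays €334 − €133.60 = €200.40.
Claim 4 — €233: deductible met; 40% of €233 = €93.20. Cost to member: €93.20. OOP to date €1160.40. Insurer: €233 − €93.20 = €139.80.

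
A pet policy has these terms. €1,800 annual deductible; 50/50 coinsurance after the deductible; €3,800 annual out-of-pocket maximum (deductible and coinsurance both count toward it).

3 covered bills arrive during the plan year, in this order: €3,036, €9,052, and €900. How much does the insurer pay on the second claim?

€7,670

Claim 1 — €3,036: €1,800 to deductible, leaving €1,236; coinsurance €1,236 × 50% = €618. Owner owes €2,418 (running OOP €2,418). Insurer: €3,036 − €2,418 = €618.
Claim 2 — €9,052: deductible already satisfied, so owner's share is 50% × €9,052 = €4,526. That would push OOP to €6,944, over the €3,800 cap, so owner pays €3,800 − €2,418 = €1,382. Insurer: €9,052 − €1,382 = €7,670.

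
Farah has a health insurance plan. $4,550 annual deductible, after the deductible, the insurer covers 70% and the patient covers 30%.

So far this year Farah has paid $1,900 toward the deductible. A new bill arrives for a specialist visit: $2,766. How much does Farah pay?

$1,900 of the $4,550 deductible is already met, leaving $2,650.
The remaining $116 (= $2,766 − $2,650) moves to coinsurance.
Coinsurance: $116 × 30% = $34.80.
Patient responsibility: $2,650 + $34.80 = $2,684.80.

$2,684.80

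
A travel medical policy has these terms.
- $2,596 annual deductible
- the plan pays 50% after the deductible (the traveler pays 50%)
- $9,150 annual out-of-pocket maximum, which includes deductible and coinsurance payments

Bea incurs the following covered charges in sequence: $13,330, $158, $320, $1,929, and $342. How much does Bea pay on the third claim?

$160

Claim 1 — $13,330: $2,596 to deductible, leaving $10,734; 50% of $10,734 = $5,367. Traveler pays $7,963; OOP now $7,963.
Claim 2 — $158: deductible met; 50% of $158 = $79. Traveler owes $79 (running OOP $8,042).
Claim 3 — $320: deductible met; 50% of $320 = $160. Traveler owes $160 (running OOP $8,202).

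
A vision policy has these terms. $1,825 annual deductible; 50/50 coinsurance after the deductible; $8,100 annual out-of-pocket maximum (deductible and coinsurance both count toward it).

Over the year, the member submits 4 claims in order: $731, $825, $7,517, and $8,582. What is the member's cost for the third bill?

$3,893

Claim 1 ($731): all of it applies to the deductible. Member pays $731; OOP now $731.
Claim 2 ($825): fully absorbed by the deductible. Member pays $825; OOP now $1,556.
Claim 3 ($7,517): $269 to deductible, leaving $7,248; member's 50% is $3,624. Member pays $3,893; OOP now $5,449.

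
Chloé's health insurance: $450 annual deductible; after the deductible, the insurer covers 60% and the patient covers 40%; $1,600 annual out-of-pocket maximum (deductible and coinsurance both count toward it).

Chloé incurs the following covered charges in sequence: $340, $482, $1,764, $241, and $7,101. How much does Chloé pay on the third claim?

$705.60

Bill 1, $340: entire amount goes to the deductible. Cost to patient: $340. OOP to date $340.
Bill 2, $482: deductible takes $110, $372 remains; 40% of $372 = $148.80. Cost to patient: $258.80. OOP to date $598.80.
Bill 3, $1,764: deductible already satisfied, so patient's share is 40% × $1,764 = $705.60. Cost to patient: $705.60. OOP to date $1,304.40.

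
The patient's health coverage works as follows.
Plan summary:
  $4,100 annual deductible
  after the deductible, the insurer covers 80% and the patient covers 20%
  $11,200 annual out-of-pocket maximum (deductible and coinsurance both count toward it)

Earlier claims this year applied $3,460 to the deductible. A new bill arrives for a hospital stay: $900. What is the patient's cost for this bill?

$692

Remaining deductible: $4,100 − $3,460 = $640.
The remaining $260 (= $900 − $640) moves to coinsurance.
Coinsurance: $260 × 20% = $52.
So the patient owes $640 + $52 = $692 before any cap.
Total out-of-pocket so far would be $3,460 + $692 = $4,152, below the $11,200 cap — no reduction.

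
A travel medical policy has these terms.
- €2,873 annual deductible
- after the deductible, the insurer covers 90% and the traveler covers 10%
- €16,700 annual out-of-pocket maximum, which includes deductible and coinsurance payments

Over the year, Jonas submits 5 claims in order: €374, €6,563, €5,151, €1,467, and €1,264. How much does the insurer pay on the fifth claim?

€1,137.60

Claim 1 (€374): entire amount goes to the deductible. Cost to traveler: €374. OOP to date €374. Plan pays €374 − €374 = €0.
Claim 2 (€6,563): €2,499 to deductible, leaving €4,064; 10% of €4,064 = €406.40. Traveler pays €2,905.40; OOP now €3,279.40. Insurer: €6,563 − €2,905.40 = €3,657.60.
Claim 3 (€5,151): deductible met; 10% of €5,151 = €515.10. Traveler owes €515.10 (running OOP €3,794.50). Plan pays €5,151 − €515.10 = €4,635.90.
Claim 4 (€1,467): deductible already satisfied, so traveler's share is 10% × €1,467 = €146.70. Traveler pays €146.70; OOP now €3,941.20. Plan pays €1,467 − €146.70 = €1,320.30.
Claim 5 (€1,264): 10% coinsurance on €1,264 = €126.40. Traveler owes €126.40 (running OOP €4,067.60). Insurer: €1,264 − €126.40 = €1,137.60.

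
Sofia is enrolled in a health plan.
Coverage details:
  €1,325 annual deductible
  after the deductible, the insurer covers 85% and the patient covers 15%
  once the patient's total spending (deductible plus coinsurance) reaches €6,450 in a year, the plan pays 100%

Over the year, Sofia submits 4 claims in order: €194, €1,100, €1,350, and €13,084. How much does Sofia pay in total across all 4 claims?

#1 (€194): fully absorbed by the deductible. Cost to patient: €194. OOP to date €194.
#2 (€1,100): entire amount goes to the deductible. Patient pays €1,100; OOP now €1,294.
#3 (€1,350): €31 to deductible, leaving €1,319; patient's 15% is €197.85. Patient owes €228.85 (running OOP €1,522.85).
#4 (€13,084): deductible met; 15% of €13,084 = €1,962.60. Patient owes €1,962.60 (running OOP €3,485.45).
Total paid by the patient: €194 + €1,100 + €228.85 + €1,962.60 = €3,485.45.

€3,485.45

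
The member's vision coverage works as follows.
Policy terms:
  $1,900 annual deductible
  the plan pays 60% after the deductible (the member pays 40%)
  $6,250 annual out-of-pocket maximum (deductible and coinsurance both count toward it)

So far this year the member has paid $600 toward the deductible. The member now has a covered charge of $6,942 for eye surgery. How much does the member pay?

$3,556.80

$600 of the $1,900 deductible is already met, leaving $1,300.
The remaining $5,642 (= $6,942 − $1,300) moves to coinsurance.
Member's 40% share of $5,642 is $2,256.80.
Member responsibility before any cap: $1,300 + $2,256.80 = $3,556.80.
Cumulative spending $600 + $3,556.80 = $4,156.80 stays under the $6,250 maximum.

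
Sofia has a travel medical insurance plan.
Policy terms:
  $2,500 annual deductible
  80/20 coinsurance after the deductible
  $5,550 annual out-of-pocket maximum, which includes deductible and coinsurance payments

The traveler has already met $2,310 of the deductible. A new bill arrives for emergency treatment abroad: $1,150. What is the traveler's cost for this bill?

Remaining deductible: $2,500 − $2,310 = $190.
After the $190 deductible portion, $1,150 − $190 = $960 is subject to coinsurance.
Traveler's 20% share of $960 is $192.
That puts the traveler's cost at $190 + $192 = $382 before any cap.
Total out-of-pocket so far would be $2,310 + $382 = $2,692, below the $5,550 cap — no reduction.

$382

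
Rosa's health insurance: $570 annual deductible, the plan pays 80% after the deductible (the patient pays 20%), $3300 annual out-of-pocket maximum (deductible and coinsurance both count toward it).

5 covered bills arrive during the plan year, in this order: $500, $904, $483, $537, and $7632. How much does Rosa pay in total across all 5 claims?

$2467.20

Bill 1, $500: entire amount goes to the deductible. Patient pays $500; OOP now $500.
Bill 2, $904: deductible takes $70, $834 remains; patient's 20% is $166.80. Patient owes $236.80 (running OOP $736.80).
Bill 3, $483: deductible met; 20% of $483 = $96.60. Patient owes $96.60 (running OOP $833.40).
Bill 4, $537: deductible met; 20% of $537 = $107.40. Cost to patient: $107.40. OOP to date $940.80.
Bill 5, $7632: deductible met; 20% of $7632 = $1526.40. Cost to patient: $1526.40. OOP to date $2467.20.
Summing the patient's payments: $500 + $236.80 + $96.60 + $107.40 + $1526.40 = $2467.20.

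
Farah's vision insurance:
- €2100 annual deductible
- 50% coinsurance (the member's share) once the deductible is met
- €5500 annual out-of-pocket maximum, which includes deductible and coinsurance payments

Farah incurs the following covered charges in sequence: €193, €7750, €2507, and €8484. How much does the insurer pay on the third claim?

Claim 1 — €193: entire amount goes to the deductible. Member owes €193 (running OOP €193). Plan pays €193 − €193 = €0.
Claim 2 — €7750: deductible takes €1907, €5843 remains; 50% of €5843 = €2921.50. Member owes €4828.50 (running OOP €5021.50). Plan pays €7750 − €4828.50 = €2921.50.
Claim 3 — €2507: deductible already satisfied, so member's share is 50% × €2507 = €1253.50. OOP would hit €6275 > €5500, so the cap limits the member to €5500 − €5021.50 = €478.50. Plan pays €2507 − €478.50 = €2028.50.

€2028.50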